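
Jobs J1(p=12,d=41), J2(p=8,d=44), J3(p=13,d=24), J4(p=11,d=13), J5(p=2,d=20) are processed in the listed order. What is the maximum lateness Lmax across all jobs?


Lateness per job (L = C - d):
  J1: C=12, d=41, L=-29
  J2: C=20, d=44, L=-24
  J3: C=33, d=24, L=9
  J4: C=44, d=13, L=31
  J5: C=46, d=20, L=26
Lmax = max(-29, -24, 9, 31, 26)
= 31


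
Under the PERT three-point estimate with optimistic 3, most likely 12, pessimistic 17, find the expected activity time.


te = (o + 4m + p) / 6
= (3 + 4×12 + 17) / 6
= (3 + 48 + 17) / 6
= 68 / 6
= 11.33


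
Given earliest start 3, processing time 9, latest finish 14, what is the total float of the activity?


EF = ES + duration = 3 + 9 = 12
LS = LF - duration = 14 - 9 = 5
Total Float = LF - EF = 14 - 12
(or LS - ES = 5 - 3)
= 2


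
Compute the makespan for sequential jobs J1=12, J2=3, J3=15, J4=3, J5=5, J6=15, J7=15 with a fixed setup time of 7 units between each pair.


Makespan = Σ processing + (n-1) × setup
= (12 + 3 + 15 + 3 + 5 + 15 + 15) + (7-1)×7
= 68 + 42
= 110 time units


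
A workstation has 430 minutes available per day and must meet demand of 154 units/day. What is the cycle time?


Cycle time = available time / demand
= 430 / 154
= 2.79 min/unit


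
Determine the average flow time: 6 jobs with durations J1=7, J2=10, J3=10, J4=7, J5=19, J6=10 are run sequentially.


Completion times:
  J1: completes at 7
  J2: completes at 17
  J3: completes at 27
  J4: completes at 34
  J5: completes at 53
  J6: completes at 63
Sum = 201
Average = 201/6
= 33.50


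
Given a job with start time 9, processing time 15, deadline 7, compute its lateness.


Completion = 9 + 15 = 24
Lateness = C - d = 24 - 7
= 17


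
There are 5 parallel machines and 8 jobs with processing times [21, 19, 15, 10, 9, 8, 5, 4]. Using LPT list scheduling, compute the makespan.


Jobs (LPT sorted): [21, 19, 15, 10, 9, 8, 5, 4]
Machines: 5
  J=21 → Machine 1 (load: 0+21=21)
  J=19 → Machine 2 (load: 0+19=19)
  J=15 → Machine 3 (load: 0+15=15)
  J=10 → Machine 4 (load: 0+10=10)
  J=9 → Machine 5 (load: 0+9=9)
  J=8 → Machine 5 (load: 9+8=17)
  J=5 → Machine 4 (load: 10+5=15)
  J=4 → Machine 3 (load: 15+4=19)
Machine loads: [21, 19, 19, 15, 17]
Makespan = max = 21 time units


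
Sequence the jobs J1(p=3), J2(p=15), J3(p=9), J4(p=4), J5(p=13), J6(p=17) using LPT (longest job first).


LPT: sort by longest processing time first
  J6: p=17
  J2: p=15
  J5: p=13
  J3: p=9
  J4: p=4
  J1: p=3
Order: J6 → J2 → J5 → J3 → J4 → J1


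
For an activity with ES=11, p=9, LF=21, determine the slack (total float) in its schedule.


EF = ES + duration = 11 + 9 = 20
LS = LF - duration = 21 - 9 = 12
Total Float = LF - EF = 21 - 20
(or LS - ES = 12 - 11)
= 1


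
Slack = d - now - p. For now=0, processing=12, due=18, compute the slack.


Slack = due - current_time - processing
= 18 - 0 - 12
= 6


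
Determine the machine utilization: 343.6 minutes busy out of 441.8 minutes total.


Utilization = busy / total × 100
= 343.6 / 441.8 × 100
= 77.8%


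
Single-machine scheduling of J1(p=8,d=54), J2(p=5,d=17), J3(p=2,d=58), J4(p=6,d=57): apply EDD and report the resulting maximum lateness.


EDD order: J2 → J1 → J4 → J3
Completion and lateness:
  J2: C=5, d=17, L=5-17=-12
  J1: C=13, d=54, L=13-54=-41
  J4: C=19, d=57, L=19-57=-38
  J3: C=21, d=58, L=21-58=-37
Lmax = max(-12, -41, -38, -37)
= -12


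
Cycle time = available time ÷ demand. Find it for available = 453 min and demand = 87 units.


Cycle time = available time / demand
= 453 / 87
= 5.21 min/unit


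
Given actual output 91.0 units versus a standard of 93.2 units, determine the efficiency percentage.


Efficiency = (actual / standard) × 100
= (91.0 / 93.2) × 100
= 97.6%


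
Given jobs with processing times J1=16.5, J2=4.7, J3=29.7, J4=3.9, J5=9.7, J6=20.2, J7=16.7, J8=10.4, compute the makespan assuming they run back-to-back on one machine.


Sequential makespan: sum all processing times
= 16.5 + 4.7 + 29.7 + 3.9 + 9.7 + 20.2 + 16.7 + 10.4
= 111.8 time units


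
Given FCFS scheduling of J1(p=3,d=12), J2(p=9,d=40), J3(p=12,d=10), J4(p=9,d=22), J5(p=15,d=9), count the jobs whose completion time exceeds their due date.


Completion vs due date:
  J1: C=3, d=12 → on time
  J2: C=12, d=40 → on time
  J3: C=24, d=10 → TARDY
  J4: C=33, d=22 → TARDY
  J5: C=48, d=9 → TARDY
Tardy jobs: J3, J4, J5
Count = 3


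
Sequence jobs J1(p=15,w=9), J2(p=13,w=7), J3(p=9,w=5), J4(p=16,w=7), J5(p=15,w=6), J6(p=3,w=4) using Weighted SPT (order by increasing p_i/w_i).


WSPT (Smith's rule): sort by p/w ascending
  J6: p/w = 3/4 = 0.750
  J1: p/w = 15/9 = 1.667
  J3: p/w = 9/5 = 1.800
  J2: p/w = 13/7 = 1.857
  J4: p/w = 16/7 = 2.286
  J5: p/w = 15/6 = 2.500
Order: J6 → J1 → J3 → J2 → J4 → J5


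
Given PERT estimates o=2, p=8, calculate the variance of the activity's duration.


σ² = ((p - o) / 6)² = (p - o)² / 36
= (8 - 2)² / 36
= 6² / 36
= 36 / 36
= 1.0000


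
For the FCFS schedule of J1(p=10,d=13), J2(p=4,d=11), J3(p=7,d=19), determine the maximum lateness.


Lateness per job (L = C - d):
  J1: C=10, d=13, L=-3
  J2: C=14, d=11, L=3
  J3: C=21, d=19, L=2
Lmax = max(-3, 3, 2)
= 3


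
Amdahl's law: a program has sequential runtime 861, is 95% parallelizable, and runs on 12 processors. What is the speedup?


Amdahl's law: T_p = T × ((1-p) + p/N)
= 861 × ((1-0.95) + 0.95/12)
= 861 × (0.05 + 0.0792)
= 861 × 0.1292
= 111.21
Speedup = 861/111.21
= 7.74×


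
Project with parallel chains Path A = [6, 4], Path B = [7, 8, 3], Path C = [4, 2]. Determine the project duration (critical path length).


Path A: 6 + 4 = 10
Path B: 7 + 8 + 3 = 18
Path C: 4 + 2 = 6
Critical path = longest = max(10, 18, 6)
= 18 (Path B)


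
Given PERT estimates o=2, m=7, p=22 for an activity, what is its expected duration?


te = (o + 4m + p) / 6
= (2 + 4×7 + 22) / 6
= (2 + 28 + 22) / 6
= 52 / 6
= 8.67


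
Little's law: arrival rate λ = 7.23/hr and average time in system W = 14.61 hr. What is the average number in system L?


Little's law: L = λ × W
= 7.23 × 14.61
= 105.63


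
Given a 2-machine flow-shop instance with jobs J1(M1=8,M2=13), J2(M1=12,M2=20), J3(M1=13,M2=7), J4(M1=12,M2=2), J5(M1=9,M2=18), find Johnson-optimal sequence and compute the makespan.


Johnson's rule:
Group 1 (M1≤M2, sort by M1): ['J1', 'J5', 'J2']
Group 2 (M1>M2, sort desc M2): ['J3', 'J4']
Sequence: J1 → J5 → J2 → J3 → J4
Makespan calculation:
  J1: M1 done=8, M2 done=21
  J5: M1 done=17, M2 done=39
  J2: M1 done=29, M2 done=59
  J3: M1 done=42, M2 done=66
  J4: M1 done=54, M2 done=68
= Sequence: J1 → J5 → J2 → J3 → J4, Makespan: 68


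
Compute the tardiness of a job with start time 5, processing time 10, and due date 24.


Completion = start + processing = 5 + 10 = 15
Tardiness = max(0, C - d) = max(0, 15 - 24)
= max(0, -9)
= 0


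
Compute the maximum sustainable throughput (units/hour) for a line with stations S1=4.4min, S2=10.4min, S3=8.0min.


Bottleneck = longest station time
Station times: [4.4, 10.4, 8.0]
Max = 10.4 min
Rate = 60 / 10.4
= 5.77 units/hour (bottleneck: 10.4min)


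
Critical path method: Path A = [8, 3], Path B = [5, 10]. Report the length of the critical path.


Path A: 8 + 3 = 11
Path B: 5 + 10 = 15
Critical path = longest = max(11, 15)
= 15 (Path B)


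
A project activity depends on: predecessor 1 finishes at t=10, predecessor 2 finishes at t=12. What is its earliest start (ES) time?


ES = max of all predecessor completion times
Predecessors: [10, 12]
ES = max(10, 12)
= 12


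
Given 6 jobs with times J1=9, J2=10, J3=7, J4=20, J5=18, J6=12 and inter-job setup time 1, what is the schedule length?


Makespan = Σ processing + (n-1) × setup
= (9 + 10 + 7 + 20 + 18 + 12) + (6-1)×1
= 76 + 5
= 81 time units


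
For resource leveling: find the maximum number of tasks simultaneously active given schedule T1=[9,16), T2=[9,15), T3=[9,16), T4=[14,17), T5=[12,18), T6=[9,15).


Check each time point for overlaps:
  t=14: 6 tasks active (T1, T2, T3, T4, T5, T6)
Max concurrent = 6


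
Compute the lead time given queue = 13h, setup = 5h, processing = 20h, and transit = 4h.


Lead time = queue + setup + processing + transit
= 13 + 5 + 20 + 4
= 42 hours


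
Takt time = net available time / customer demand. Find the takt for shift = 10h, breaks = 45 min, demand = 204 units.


Available = 10×60 - 45 = 555 min
Takt time = 555 / 204
= 2.72 min/unit


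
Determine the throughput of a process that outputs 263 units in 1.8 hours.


Throughput = units / time
= 263 / 1.8
= 146.1 units/hour


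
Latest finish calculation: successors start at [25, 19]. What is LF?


LF = min of all successor start times
Successors start at: [25, 19]
LF = min(25, 19)
= 19


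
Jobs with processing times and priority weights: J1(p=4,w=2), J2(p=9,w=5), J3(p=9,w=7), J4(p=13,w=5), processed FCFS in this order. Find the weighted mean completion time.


Completion times:
  J1: C=4, w×C=2×4=8
  J2: C=13, w×C=5×13=65
  J3: C=22, w×C=7×22=154
  J4: C=35, w×C=5×35=175
Sum w×C = 402
Sum w = 19
Weighted avg = 402/19
= 21.16


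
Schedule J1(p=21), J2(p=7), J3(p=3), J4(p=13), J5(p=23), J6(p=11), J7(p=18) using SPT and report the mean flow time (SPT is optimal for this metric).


SPT order: J3 → J2 → J6 → J4 → J7 → J1 → J5
Completion times:
  J3: C=3
  J2: C=10
  J6: C=21
  J4: C=34
  J7: C=52
  J1: C=73
  J5: C=96
Sum = 289, n = 7
Mean flow = 289/7
= 41.29


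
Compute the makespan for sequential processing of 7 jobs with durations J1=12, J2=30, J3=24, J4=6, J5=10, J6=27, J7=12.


Sequential makespan: sum all processing times
= 12 + 30 + 24 + 6 + 10 + 27 + 12
= 121 time units


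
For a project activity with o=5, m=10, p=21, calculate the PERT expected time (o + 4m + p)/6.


te = (o + 4m + p) / 6
= (5 + 4×10 + 21) / 6
= (5 + 40 + 21) / 6
= 66 / 6
= 11.00


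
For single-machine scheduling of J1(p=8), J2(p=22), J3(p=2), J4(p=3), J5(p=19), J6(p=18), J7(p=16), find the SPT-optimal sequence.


SPT: sort by shortest processing time
  J3: p=2
  J4: p=3
  J1: p=8
  J7: p=16
  J6: p=18
  J5: p=19
  J2: p=22
Order: J3 → J4 → J1 → J7 → J6 → J5 → J2


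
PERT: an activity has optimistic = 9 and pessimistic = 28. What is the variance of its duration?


σ² = ((p - o) / 6)² = (p - o)² / 36
= (28 - 9)² / 36
= 19² / 36
= 361 / 36
= 10.0278


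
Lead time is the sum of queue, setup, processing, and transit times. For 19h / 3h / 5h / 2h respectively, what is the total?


Lead time = queue + setup + processing + transit
= 19 + 3 + 5 + 2
= 29 hours


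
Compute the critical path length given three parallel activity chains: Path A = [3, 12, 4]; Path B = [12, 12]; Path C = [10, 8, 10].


Path A: 3 + 12 + 4 = 19
Path B: 12 + 12 = 24
Path C: 10 + 8 + 10 = 28
Critical path = longest = max(19, 24, 28)
= 28 (Path C)


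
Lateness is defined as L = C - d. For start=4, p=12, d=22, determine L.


Completion = 4 + 12 = 16
Lateness = C - d = 16 - 22
= -6


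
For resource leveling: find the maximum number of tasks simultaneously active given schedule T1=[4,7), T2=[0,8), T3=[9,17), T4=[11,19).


Check each time point for overlaps:
  t=4: 2 tasks active (T1, T2)
Max concurrent = 2


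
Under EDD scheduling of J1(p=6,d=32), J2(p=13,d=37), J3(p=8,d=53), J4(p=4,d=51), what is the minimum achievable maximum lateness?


EDD order: J1 → J2 → J4 → J3
Completion and lateness:
  J1: C=6, d=32, L=6-32=-26
  J2: C=19, d=37, L=19-37=-18
  J4: C=23, d=51, L=23-51=-28
  J3: C=31, d=53, L=31-53=-22
Lmax = max(-26, -18, -28, -22)
= -18


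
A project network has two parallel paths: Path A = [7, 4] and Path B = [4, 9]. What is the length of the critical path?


Path A: 7 + 4 = 11
Path B: 4 + 9 = 13
Critical path = longest = max(11, 13)
= 13 (Path B)


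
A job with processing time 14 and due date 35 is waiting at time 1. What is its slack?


Slack = due - current_time - processing
= 35 - 1 - 14
= 20


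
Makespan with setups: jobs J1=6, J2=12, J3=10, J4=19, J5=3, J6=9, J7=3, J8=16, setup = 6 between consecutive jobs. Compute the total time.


Makespan = Σ processing + (n-1) × setup
= (6 + 12 + 10 + 19 + 3 + 9 + 3 + 16) + (8-1)×6
= 78 + 42
= 120 time units


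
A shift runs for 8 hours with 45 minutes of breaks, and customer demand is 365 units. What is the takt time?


Available = 8×60 - 45 = 435 min
Takt time = 435 / 365
= 1.19 min/unit


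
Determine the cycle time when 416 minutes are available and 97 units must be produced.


Cycle time = available time / demand
= 416 / 97
= 4.29 min/unit


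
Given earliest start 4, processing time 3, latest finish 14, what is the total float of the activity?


EF = ES + duration = 4 + 3 = 7
LS = LF - duration = 14 - 3 = 11
Total Float = LF - EF = 14 - 7
(or LS - ES = 11 - 4)
= 7


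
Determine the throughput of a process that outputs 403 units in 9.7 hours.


Throughput = units / time
= 403 / 9.7
= 41.5 units/hour


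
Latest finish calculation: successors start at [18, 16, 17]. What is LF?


LF = min of all successor start times
Successors start at: [18, 16, 17]
LF = min(18, 16, 17)
= 16


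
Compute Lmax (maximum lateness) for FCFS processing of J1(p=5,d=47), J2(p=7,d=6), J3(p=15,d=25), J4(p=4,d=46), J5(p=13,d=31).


Lateness per job (L = C - d):
  J1: C=5, d=47, L=-42
  J2: C=12, d=6, L=6
  J3: C=27, d=25, L=2
  J4: C=31, d=46, L=-15
  J5: C=44, d=31, L=13
Lmax = max(-42, 6, 2, -15, 13)
= 13


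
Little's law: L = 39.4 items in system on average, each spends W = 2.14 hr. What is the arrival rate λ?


Little's law: L = λW → λ = L / W
= 39.4 / 2.14
= 18.41 per hour


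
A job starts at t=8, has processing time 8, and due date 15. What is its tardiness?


Completion = start + processing = 8 + 8 = 16
Tardiness = max(0, C - d) = max(0, 16 - 15)
= max(0, 1)
= 1


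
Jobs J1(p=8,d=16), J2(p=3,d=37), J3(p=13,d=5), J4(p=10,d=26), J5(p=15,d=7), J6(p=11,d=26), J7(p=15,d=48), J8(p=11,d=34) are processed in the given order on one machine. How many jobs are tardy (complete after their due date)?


Completion vs due date:
  J1: C=8, d=16 → on time
  J2: C=11, d=37 → on time
  J3: C=24, d=5 → TARDY
  J4: C=34, d=26 → TARDY
  J5: C=49, d=7 → TARDY
  J6: C=60, d=26 → TARDY
  J7: C=75, d=48 → TARDY
  J8: C=86, d=34 → TARDY
Tardy jobs: J3, J4, J5, J6, J7, J8
Count = 6


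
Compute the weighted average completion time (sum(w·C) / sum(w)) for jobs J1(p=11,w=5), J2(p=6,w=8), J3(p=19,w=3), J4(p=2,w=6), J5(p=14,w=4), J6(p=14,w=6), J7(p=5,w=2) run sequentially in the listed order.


Completion times:
  J1: C=11, w×C=5×11=55
  J2: C=17, w×C=8×17=136
  J3: C=36, w×C=3×36=108
  J4: C=38, w×C=6×38=228
  J5: C=52, w×C=4×52=208
  J6: C=66, w×C=6×66=396
  J7: C=71, w×C=2×71=142
Sum w×C = 1273
Sum w = 34
Weighted avg = 1273/34
= 37.44


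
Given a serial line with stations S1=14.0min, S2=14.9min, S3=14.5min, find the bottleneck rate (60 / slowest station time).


Bottleneck = longest station time
Station times: [14.0, 14.9, 14.5]
Max = 14.9 min
Rate = 60 / 14.9
= 4.03 units/hour (bottleneck: 14.9min)


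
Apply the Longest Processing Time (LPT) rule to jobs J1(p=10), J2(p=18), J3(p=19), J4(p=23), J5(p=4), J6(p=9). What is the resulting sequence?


LPT: sort by longest processing time first
  J4: p=23
  J3: p=19
  J2: p=18
  J1: p=10
  J6: p=9
  J5: p=4
Order: J4 → J3 → J2 → J1 → J6 → J5


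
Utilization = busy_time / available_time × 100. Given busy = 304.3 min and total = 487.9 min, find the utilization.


Utilization = busy / total × 100
= 304.3 / 487.9 × 100
= 62.4%


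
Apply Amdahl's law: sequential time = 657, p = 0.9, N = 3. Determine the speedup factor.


Amdahl's law: T_p = T × ((1-p) + p/N)
= 657 × ((1-0.9) + 0.9/3)
= 657 × (0.10 + 0.3000)
= 657 × 0.4000
= 262.80
Speedup = 657/262.80
= 2.50×


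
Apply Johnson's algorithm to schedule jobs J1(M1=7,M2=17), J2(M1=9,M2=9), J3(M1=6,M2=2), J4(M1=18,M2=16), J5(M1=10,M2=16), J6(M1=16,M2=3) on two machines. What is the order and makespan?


Johnson's rule:
Group 1 (M1≤M2, sort by M1): ['J1', 'J2', 'J5']
Group 2 (M1>M2, sort desc M2): ['J4', 'J6', 'J3']
Sequence: J1 → J2 → J5 → J4 → J6 → J3
Makespan calculation:
  J1: M1 done=7, M2 done=24
  J2: M1 done=16, M2 done=33
  J5: M1 done=26, M2 done=49
  J4: M1 done=44, M2 done=65
  J6: M1 done=60, M2 done=68
  J3: M1 done=66, M2 done=70
= Sequence: J1 → J2 → J5 → J4 → J6 → J3, Makespan: 70


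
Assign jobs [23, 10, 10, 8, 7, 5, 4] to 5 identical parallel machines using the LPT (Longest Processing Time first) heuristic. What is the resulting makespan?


Jobs (LPT sorted): [23, 10, 10, 8, 7, 5, 4]
Machines: 5
  J=23 → Machine 1 (load: 0+23=23)
  J=10 → Machine 2 (load: 0+10=10)
  J=10 → Machine 3 (load: 0+10=10)
  J=8 → Machine 4 (load: 0+8=8)
  J=7 → Machine 5 (load: 0+7=7)
  J=5 → Machine 5 (load: 7+5=12)
  J=4 → Machine 4 (load: 8+4=12)
Machine loads: [23, 10, 10, 12, 12]
Makespan = max = 23 time units


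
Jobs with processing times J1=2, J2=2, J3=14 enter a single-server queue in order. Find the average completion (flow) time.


Completion times:
  J1: completes at 2
  J2: completes at 4
  J3: completes at 18
Sum = 24
Average = 24/3
= 8.00


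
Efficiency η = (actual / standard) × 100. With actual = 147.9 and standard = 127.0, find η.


Efficiency = (actual / standard) × 100
= (147.9 / 127.0) × 100
= 116.5%


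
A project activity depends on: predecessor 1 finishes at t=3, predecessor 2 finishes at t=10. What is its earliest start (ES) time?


ES = max of all predecessor completion times
Predecessors: [3, 10]
ES = max(3, 10)
= 10


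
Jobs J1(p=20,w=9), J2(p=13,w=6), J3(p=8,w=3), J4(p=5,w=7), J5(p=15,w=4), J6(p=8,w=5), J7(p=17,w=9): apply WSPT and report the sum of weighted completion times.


WSPT order (by p/w): J4 → J6 → J7 → J2 → J1 → J3 → J5
  J4: C=5, w·C=7×5=35
  J6: C=13, w·C=5×13=65
  J7: C=30, w·C=9×30=270
  J2: C=43, w·C=6×43=258
  J1: C=63, w·C=9×63=567
  J3: C=71, w·C=3×71=213
  J5: C=86, w·C=4×86=344
Σ w·C = 1752
= 1752


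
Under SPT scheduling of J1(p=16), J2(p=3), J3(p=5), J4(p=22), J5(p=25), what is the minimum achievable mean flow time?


SPT order: J2 → J3 → J1 → J4 → J5
Completion times:
  J2: C=3
  J3: C=8
  J1: C=24
  J4: C=46
  J5: C=71
Sum = 152, n = 5
Mean flow = 152/5
= 30.40


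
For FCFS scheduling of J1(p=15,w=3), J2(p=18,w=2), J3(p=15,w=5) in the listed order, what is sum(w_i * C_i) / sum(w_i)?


Completion times:
  J1: C=15, w×C=3×15=45
  J2: C=33, w×C=2×33=66
  J3: C=48, w×C=5×48=240
Sum w×C = 351
Sum w = 10
Weighted avg = 351/10
= 35.10


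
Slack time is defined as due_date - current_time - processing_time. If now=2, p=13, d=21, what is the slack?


Slack = due - current_time - processing
= 21 - 2 - 13
= 6


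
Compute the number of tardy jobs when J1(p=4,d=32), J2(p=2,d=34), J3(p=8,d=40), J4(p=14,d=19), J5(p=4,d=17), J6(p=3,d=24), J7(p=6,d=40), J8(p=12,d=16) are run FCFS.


Completion vs due date:
  J1: C=4, d=32 → on time
  J2: C=6, d=34 → on time
  J3: C=14, d=40 → on time
  J4: C=28, d=19 → TARDY
  J5: C=32, d=17 → TARDY
  J6: C=35, d=24 → TARDY
  J7: C=41, d=40 → TARDY
  J8: C=53, d=16 → TARDY
Tardy jobs: J4, J5, J6, J7, J8
Count = 5


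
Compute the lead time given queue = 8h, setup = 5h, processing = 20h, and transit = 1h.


Lead time = queue + setup + processing + transit
= 8 + 5 + 20 + 1
= 34 hours


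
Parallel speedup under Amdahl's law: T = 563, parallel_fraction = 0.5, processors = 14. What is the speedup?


Amdahl's law: T_p = T × ((1-p) + p/N)
= 563 × ((1-0.5) + 0.5/14)
= 563 × (0.50 + 0.0357)
= 563 × 0.5357
= 301.61
Speedup = 563/301.61
= 1.87×


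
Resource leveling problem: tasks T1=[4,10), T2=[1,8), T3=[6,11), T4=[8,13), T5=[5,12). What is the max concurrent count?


Check each time point for overlaps:
  t=6: 4 tasks active (T1, T2, T3, T5)
Max concurrent = 4


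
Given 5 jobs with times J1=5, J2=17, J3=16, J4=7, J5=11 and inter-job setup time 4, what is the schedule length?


Makespan = Σ processing + (n-1) × setup
= (5 + 17 + 16 + 7 + 11) + (5-1)×4
= 56 + 16
= 72 time units


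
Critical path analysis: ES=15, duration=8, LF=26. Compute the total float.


EF = ES + duration = 15 + 8 = 23
LS = LF - duration = 26 - 8 = 18
Total Float = LF - EF = 26 - 23
(or LS - ES = 18 - 15)
= 3


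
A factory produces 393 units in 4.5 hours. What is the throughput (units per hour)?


Throughput = units / time
= 393 / 4.5
= 87.3 units/hour


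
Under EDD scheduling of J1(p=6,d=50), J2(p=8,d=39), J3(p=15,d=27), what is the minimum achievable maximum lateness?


EDD order: J3 → J2 → J1
Completion and lateness:
  J3: C=15, d=27, L=15-27=-12
  J2: C=23, d=39, L=23-39=-16
  J1: C=29, d=50, L=29-50=-21
Lmax = max(-12, -16, -21)
= -12


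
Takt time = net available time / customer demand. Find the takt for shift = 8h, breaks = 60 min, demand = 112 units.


Available = 8×60 - 60 = 420 min
Takt time = 420 / 112
= 3.75 min/unit


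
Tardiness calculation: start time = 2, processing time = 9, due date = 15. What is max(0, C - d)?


Completion = start + processing = 2 + 9 = 11
Tardiness = max(0, C - d) = max(0, 11 - 15)
= max(0, -4)
= 0


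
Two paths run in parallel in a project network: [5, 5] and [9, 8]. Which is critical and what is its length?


Path A: 5 + 5 = 10
Path B: 9 + 8 = 17
Critical path = longest = max(10, 17)
= 17 (Path B)


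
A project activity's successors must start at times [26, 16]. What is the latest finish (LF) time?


LF = min of all successor start times
Successors start at: [26, 16]
LF = min(26, 16)
= 16


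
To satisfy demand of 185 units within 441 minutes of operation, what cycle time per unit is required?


Cycle time = available time / demand
= 441 / 185
= 2.38 min/unit


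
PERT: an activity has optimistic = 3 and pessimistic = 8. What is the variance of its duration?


σ² = ((p - o) / 6)² = (p - o)² / 36
= (8 - 3)² / 36
= 5² / 36
= 25 / 36
= 0.6944


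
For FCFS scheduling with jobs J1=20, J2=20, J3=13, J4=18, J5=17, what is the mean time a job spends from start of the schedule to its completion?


Completion times:
  J1: completes at 20
  J2: completes at 40
  J3: completes at 53
  J4: completes at 71
  J5: completes at 88
Sum = 272
Average = 272/5
= 54.40


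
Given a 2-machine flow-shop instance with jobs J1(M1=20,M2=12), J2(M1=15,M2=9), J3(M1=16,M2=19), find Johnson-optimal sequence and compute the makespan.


Johnson's rule:
Group 1 (M1≤M2, sort by M1): ['J3']
Group 2 (M1>M2, sort desc M2): ['J1', 'J2']
Sequence: J3 → J1 → J2
Makespan calculation:
  J3: M1 done=16, M2 done=35
  J1: M1 done=36, M2 done=48
  J2: M1 done=51, M2 done=60
= Sequence: J3 → J1 → J2, Makespan: 60


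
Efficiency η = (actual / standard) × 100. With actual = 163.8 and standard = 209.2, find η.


Efficiency = (actual / standard) × 100
= (163.8 / 209.2) × 100
= 78.3%


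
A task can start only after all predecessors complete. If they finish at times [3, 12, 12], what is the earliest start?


ES = max of all predecessor completion times
Predecessors: [3, 12, 12]
ES = max(3, 12, 12)
= 12


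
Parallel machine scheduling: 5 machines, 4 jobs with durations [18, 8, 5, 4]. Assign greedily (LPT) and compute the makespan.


Jobs (LPT sorted): [18, 8, 5, 4]
Machines: 5
  J=18 → Machine 1 (load: 0+18=18)
  J=8 → Machine 2 (load: 0+8=8)
  J=5 → Machine 3 (load: 0+5=5)
  J=4 → Machine 4 (load: 0+4=4)
Machine loads: [18, 8, 5, 4, 0]
Makespan = max = 18 time units


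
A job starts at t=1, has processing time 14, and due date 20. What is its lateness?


Completion = 1 + 14 = 15
Lateness = C - d = 15 - 20
= -5


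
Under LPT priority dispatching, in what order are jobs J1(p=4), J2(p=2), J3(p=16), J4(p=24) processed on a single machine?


LPT: sort by longest processing time first
  J4: p=24
  J3: p=16
  J1: p=4
  J2: p=2
Order: J4 → J3 → J1 → J2


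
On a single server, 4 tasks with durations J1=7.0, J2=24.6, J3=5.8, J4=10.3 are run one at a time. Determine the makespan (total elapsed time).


Sequential makespan: sum all processing times
= 7.0 + 24.6 + 5.8 + 10.3
= 47.7 time units


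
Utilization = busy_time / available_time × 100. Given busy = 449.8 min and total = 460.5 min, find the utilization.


Utilization = busy / total × 100
= 449.8 / 460.5 × 100
= 97.7%


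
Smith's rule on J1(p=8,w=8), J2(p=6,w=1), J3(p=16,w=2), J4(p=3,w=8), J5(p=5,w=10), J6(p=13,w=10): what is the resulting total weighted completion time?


WSPT order (by p/w): J4 → J5 → J1 → J6 → J2 → J3
  J4: C=3, w·C=8×3=24
  J5: C=8, w·C=10×8=80
  J1: C=16, w·C=8×16=128
  J6: C=29, w·C=10×29=290
  J2: C=35, w·C=1×35=35
  J3: C=51, w·C=2×51=102
Σ w·C = 659
= 659


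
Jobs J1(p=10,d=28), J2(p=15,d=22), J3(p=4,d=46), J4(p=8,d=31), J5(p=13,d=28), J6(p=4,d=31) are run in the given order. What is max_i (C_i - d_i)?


Lateness per job (L = C - d):
  J1: C=10, d=28, L=-18
  J2: C=25, d=22, L=3
  J3: C=29, d=46, L=-17
  J4: C=37, d=31, L=6
  J5: C=50, d=28, L=22
  J6: C=54, d=31, L=23
Lmax = max(-18, 3, -17, 6, 22, 23)
= 23


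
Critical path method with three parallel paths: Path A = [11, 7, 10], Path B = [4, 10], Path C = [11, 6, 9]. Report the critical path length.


Path A: 11 + 7 + 10 = 28
Path B: 4 + 10 = 14
Path C: 11 + 6 + 9 = 26
Critical path = longest = max(28, 14, 26)
= 28 (Path A)


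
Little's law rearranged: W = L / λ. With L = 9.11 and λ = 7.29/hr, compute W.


Little's law: L = λW → W = L / λ
= 9.11 / 7.29
= 1.25 hours


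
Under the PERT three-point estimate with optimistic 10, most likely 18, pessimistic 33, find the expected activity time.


te = (o + 4m + p) / 6
= (10 + 4×18 + 33) / 6
= (10 + 72 + 33) / 6
= 115 / 6
= 19.17


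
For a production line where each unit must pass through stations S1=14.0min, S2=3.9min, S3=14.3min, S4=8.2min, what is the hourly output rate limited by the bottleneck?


Bottleneck = longest station time
Station times: [14.0, 3.9, 14.3, 8.2]
Max = 14.3 min
Rate = 60 / 14.3
= 4.20 units/hour (bottleneck: 14.3min)


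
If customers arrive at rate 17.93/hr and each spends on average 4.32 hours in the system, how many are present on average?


Little's law: L = λ × W
= 17.93 × 4.32
= 77.46


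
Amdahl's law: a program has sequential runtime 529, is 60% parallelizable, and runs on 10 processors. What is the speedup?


Amdahl's law: T_p = T × ((1-p) + p/N)
= 529 × ((1-0.6) + 0.6/10)
= 529 × (0.40 + 0.0600)
= 529 × 0.4600
= 243.34
Speedup = 529/243.34
= 2.17×


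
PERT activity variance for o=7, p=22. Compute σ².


σ² = ((p - o) / 6)² = (p - o)² / 36
= (22 - 7)² / 36
= 15² / 36
= 225 / 36
= 6.2500


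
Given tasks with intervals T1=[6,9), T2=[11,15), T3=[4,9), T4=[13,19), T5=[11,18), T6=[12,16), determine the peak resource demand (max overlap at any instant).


Check each time point for overlaps:
  t=13: 4 tasks active (T2, T4, T5, T6)
Max concurrent = 4


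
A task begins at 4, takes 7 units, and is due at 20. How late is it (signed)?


Completion = 4 + 7 = 11
Lateness = C - d = 11 - 20
= -9


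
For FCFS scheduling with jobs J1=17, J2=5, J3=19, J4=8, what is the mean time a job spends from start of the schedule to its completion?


Completion times:
  J1: completes at 17
  J2: completes at 22
  J3: completes at 41
  J4: completes at 49
Sum = 129
Average = 129/4
= 32.25


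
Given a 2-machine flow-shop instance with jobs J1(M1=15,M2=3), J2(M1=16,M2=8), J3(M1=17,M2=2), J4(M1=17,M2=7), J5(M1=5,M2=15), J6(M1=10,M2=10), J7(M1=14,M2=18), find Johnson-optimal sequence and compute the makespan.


Johnson's rule:
Group 1 (M1≤M2, sort by M1): ['J5', 'J6', 'J7']
Group 2 (M1>M2, sort desc M2): ['J2', 'J4', 'J1', 'J3']
Sequence: J5 → J6 → J7 → J2 → J4 → J1 → J3
Makespan calculation:
  J5: M1 done=5, M2 done=20
  J6: M1 done=15, M2 done=30
  J7: M1 done=29, M2 done=48
  J2: M1 done=45, M2 done=56
  J4: M1 done=62, M2 done=69
  J1: M1 done=77, M2 done=80
  J3: M1 done=94, M2 done=96
= Sequence: J5 → J6 → J7 → J2 → J4 → J1 → J3, Makespan: 96


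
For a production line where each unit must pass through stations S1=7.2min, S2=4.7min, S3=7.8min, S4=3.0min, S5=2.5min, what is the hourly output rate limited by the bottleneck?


Bottleneck = longest station time
Station times: [7.2, 4.7, 7.8, 3.0, 2.5]
Max = 7.8 min
Rate = 60 / 7.8
= 7.69 units/hour (bottleneck: 7.8min)


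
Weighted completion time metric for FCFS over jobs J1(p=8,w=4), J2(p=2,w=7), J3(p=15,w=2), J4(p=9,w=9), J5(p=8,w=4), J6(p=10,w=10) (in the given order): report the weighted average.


Completion times:
  J1: C=8, w×C=4×8=32
  J2: C=10, w×C=7×10=70
  J3: C=25, w×C=2×25=50
  J4: C=34, w×C=9×34=306
  J5: C=42, w×C=4×42=168
  J6: C=52, w×C=10×52=520
Sum w×C = 1146
Sum w = 36
Weighted avg = 1146/36
= 31.83


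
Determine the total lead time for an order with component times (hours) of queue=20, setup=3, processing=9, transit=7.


Lead time = queue + setup + processing + transit
= 20 + 3 + 9 + 7
= 39 hours


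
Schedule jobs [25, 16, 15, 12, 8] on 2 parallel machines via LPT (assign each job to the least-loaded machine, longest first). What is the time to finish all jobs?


Jobs (LPT sorted): [25, 16, 15, 12, 8]
Machines: 2
  J=25 → Machine 1 (load: 0+25=25)
  J=16 → Machine 2 (load: 0+16=16)
  J=15 → Machine 2 (load: 16+15=31)
  J=12 → Machine 1 (load: 25+12=37)
  J=8 → Machine 2 (load: 31+8=39)
Machine loads: [37, 39]
Makespan = max = 39 time units


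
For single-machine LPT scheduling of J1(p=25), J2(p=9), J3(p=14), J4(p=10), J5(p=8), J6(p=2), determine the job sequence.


LPT: sort by longest processing time first
  J1: p=25
  J3: p=14
  J4: p=10
  J2: p=9
  J5: p=8
  J6: p=2
Order: J1 → J3 → J4 → J2 → J5 → J6


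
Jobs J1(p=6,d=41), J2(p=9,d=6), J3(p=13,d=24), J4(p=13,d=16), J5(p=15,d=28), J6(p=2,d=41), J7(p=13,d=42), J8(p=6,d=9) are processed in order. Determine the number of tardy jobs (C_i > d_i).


Completion vs due date:
  J1: C=6, d=41 → on time
  J2: C=15, d=6 → TARDY
  J3: C=28, d=24 → TARDY
  J4: C=41, d=16 → TARDY
  J5: C=56, d=28 → TARDY
  J6: C=58, d=41 → TARDY
  J7: C=71, d=42 → TARDY
  J8: C=77, d=9 → TARDY
Tardy jobs: J2, J3, J4, J5, J6, J7, J8
Count = 7


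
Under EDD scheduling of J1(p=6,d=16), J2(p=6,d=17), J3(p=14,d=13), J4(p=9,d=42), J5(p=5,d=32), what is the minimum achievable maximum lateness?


EDD order: J3 → J1 → J2 → J5 → J4
Completion and lateness:
  J3: C=14, d=13, L=14-13=1
  J1: C=20, d=16, L=20-16=4
  J2: C=26, d=17, L=26-17=9
  J5: C=31, d=32, L=31-32=-1
  J4: C=40, d=42, L=40-42=-2
Lmax = max(1, 4, 9, -1, -2)
= 9


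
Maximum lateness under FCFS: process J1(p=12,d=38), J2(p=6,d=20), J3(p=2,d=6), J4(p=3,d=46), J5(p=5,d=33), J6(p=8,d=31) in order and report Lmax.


Lateness per job (L = C - d):
  J1: C=12, d=38, L=-26
  J2: C=18, d=20, L=-2
  J3: C=20, d=6, L=14
  J4: C=23, d=46, L=-23
  J5: C=28, d=33, L=-5
  J6: C=36, d=31, L=5
Lmax = max(-26, -2, 14, -23, -5, 5)
= 14


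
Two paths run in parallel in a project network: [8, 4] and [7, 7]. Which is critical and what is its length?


Path A: 8 + 4 = 12
Path B: 7 + 7 = 14
Critical path = longest = max(12, 14)
= 14 (Path B)


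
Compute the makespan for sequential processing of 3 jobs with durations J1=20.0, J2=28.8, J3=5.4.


Sequential makespan: sum all processing times
= 20.0 + 28.8 + 5.4
= 54.2 time units


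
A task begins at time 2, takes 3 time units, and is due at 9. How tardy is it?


Completion = start + processing = 2 + 3 = 5
Tardiness = max(0, C - d) = max(0, 5 - 9)
= max(0, -4)
= 0


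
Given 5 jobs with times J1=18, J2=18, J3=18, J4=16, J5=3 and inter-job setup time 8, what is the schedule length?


Makespan = Σ processing + (n-1) × setup
= (18 + 18 + 18 + 16 + 3) + (5-1)×8
= 73 + 32
= 105 time units


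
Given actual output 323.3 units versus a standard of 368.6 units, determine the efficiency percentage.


Efficiency = (actual / standard) × 100
= (323.3 / 368.6) × 100
= 87.7%


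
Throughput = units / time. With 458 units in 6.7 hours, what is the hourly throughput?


Throughput = units / time
= 458 / 6.7
= 68.4 units/hour


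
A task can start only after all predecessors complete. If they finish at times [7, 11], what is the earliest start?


ES = max of all predecessor completion times
Predecessors: [7, 11]
ES = max(7, 11)
= 11


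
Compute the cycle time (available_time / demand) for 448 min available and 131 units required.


Cycle time = available time / demand
= 448 / 131
= 3.42 min/unit


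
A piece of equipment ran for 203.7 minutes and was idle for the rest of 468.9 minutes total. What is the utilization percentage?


Utilization = busy / total × 100
= 203.7 / 468.9 × 100
= 43.4%


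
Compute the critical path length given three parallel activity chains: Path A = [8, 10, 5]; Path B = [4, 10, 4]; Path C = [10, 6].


Path A: 8 + 10 + 5 = 23
Path B: 4 + 10 + 4 = 18
Path C: 10 + 6 = 16
Critical path = longest = max(23, 18, 16)
= 23 (Path A)


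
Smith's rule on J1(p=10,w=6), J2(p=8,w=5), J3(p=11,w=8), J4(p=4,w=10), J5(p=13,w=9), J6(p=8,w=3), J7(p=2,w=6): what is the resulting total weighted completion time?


WSPT order (by p/w): J7 → J4 → J3 → J5 → J2 → J1 → J6
  J7: C=2, w·C=6×2=12
  J4: C=6, w·C=10×6=60
  J3: C=17, w·C=8×17=136
  J5: C=30, w·C=9×30=270
  J2: C=38, w·C=5×38=190
  J1: C=48, w·C=6×48=288
  J6: C=56, w·C=3×56=168
Σ w·C = 1124
= 1124


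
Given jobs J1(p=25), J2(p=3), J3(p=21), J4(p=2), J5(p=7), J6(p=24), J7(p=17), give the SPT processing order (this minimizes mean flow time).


SPT: sort by shortest processing time
  J4: p=2
  J2: p=3
  J5: p=7
  J7: p=17
  J3: p=21
  J6: p=24
  J1: p=25
Order: J4 → J2 → J5 → J7 → J3 → J6 → J1


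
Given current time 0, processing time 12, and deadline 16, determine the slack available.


Slack = due - current_time - processing
= 16 - 0 - 12
= 4


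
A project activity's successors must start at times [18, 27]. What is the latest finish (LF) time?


LF = min of all successor start times
Successors start at: [18, 27]
LF = min(18, 27)
= 18


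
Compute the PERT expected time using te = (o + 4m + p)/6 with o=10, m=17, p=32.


te = (o + 4m + p) / 6
= (10 + 4×17 + 32) / 6
= (10 + 68 + 32) / 6
= 110 / 6
= 18.33


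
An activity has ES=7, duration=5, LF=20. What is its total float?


EF = ES + duration = 7 + 5 = 12
LS = LF - duration = 20 - 5 = 15
Total Float = LF - EF = 20 - 12
(or LS - ES = 15 - 7)
= 8


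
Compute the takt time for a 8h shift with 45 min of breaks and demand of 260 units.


Available = 8×60 - 45 = 435 min
Takt time = 435 / 260
= 1.67 min/unit


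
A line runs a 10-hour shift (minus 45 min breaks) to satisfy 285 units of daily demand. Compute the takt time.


Available = 10×60 - 45 = 555 min
Takt time = 555 / 285
= 1.95 min/unit


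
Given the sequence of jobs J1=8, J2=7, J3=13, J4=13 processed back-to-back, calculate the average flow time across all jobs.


Completion times:
  J1: completes at 8
  J2: completes at 15
  J3: completes at 28
  J4: completes at 41
Sum = 92
Average = 92/4
= 23.00


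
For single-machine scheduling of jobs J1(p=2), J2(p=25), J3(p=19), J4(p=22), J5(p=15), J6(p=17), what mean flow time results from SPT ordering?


SPT order: J1 → J5 → J6 → J3 → J4 → J2
Completion times:
  J1: C=2
  J5: C=17
  J6: C=34
  J3: C=53
  J4: C=75
  J2: C=100
Sum = 281, n = 6
Mean flow = 281/6
= 46.83


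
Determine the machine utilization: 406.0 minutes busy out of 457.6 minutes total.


Utilization = busy / total × 100
= 406.0 / 457.6 × 100
= 88.7%


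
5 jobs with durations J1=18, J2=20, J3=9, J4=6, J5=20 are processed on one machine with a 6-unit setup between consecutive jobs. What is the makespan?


Makespan = Σ processing + (n-1) × setup
= (18 + 20 + 9 + 6 + 20) + (5-1)×6
= 73 + 24
= 97 time units


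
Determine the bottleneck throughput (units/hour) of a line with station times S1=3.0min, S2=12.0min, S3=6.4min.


Bottleneck = longest station time
Station times: [3.0, 12.0, 6.4]
Max = 12.0 min
Rate = 60 / 12.0
= 5.00 units/hour (bottleneck: 12.0min)


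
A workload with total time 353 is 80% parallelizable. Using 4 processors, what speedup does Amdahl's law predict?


Amdahl's law: T_p = T × ((1-p) + p/N)
= 353 × ((1-0.8) + 0.8/4)
= 353 × (0.20 + 0.2000)
= 353 × 0.4000
= 141.20
Speedup = 353/141.20
= 2.50×


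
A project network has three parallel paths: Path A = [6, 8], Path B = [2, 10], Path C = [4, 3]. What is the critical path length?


Path A: 6 + 8 = 14
Path B: 2 + 10 = 12
Path C: 4 + 3 = 7
Critical path = longest = max(14, 12, 7)
= 14 (Path A)


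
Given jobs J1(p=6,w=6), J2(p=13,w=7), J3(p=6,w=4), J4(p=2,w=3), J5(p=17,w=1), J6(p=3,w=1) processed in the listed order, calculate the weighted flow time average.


Completion times:
  J1: C=6, w×C=6×6=36
  J2: C=19, w×C=7×19=133
  J3: C=25, w×C=4×25=100
  J4: C=27, w×C=3×27=81
  J5: C=44, w×C=1×44=44
  J6: C=47, w×C=1×47=47
Sum w×C = 441
Sum w = 22
Weighted avg = 441/22
= 20.05


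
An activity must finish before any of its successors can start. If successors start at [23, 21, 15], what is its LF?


LF = min of all successor start times
Successors start at: [23, 21, 15]
LF = min(23, 21, 15)
= 15


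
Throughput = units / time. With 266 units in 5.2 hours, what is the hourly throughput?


Throughput = units / time
= 266 / 5.2
= 51.2 units/hour


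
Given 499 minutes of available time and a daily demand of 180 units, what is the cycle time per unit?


Cycle time = available time / demand
= 499 / 180
= 2.77 min/unit


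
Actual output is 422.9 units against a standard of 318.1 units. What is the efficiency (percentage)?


Efficiency = (actual / standard) × 100
= (422.9 / 318.1) × 100
= 132.9%


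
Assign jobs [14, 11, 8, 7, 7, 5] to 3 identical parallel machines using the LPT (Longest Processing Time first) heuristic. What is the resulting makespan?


Jobs (LPT sorted): [14, 11, 8, 7, 7, 5]
Machines: 3
  J=14 → Machine 1 (load: 0+14=14)
  J=11 → Machine 2 (load: 0+11=11)
  J=8 → Machine 3 (load: 0+8=8)
  J=7 → Machine 3 (load: 8+7=15)
  J=7 → Machine 2 (load: 11+7=18)
  J=5 → Machine 1 (load: 14+5=19)
Machine loads: [19, 18, 15]
Makespan = max = 19 time units


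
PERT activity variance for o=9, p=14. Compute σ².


σ² = ((p - o) / 6)² = (p - o)² / 36
= (14 - 9)² / 36
= 5² / 36
= 25 / 36
= 0.6944


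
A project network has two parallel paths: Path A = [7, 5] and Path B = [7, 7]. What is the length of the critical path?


Path A: 7 + 5 = 12
Path B: 7 + 7 = 14
Critical path = longest = max(12, 14)
= 14 (Path B)


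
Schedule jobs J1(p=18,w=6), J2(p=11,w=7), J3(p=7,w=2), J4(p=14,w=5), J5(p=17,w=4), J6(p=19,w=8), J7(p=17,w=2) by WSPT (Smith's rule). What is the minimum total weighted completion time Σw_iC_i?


WSPT order (by p/w): J2 → J6 → J4 → J1 → J3 → J5 → J7
  J2: C=11, w·C=7×11=77
  J6: C=30, w·C=8×30=240
  J4: C=44, w·C=5×44=220
  J1: C=62, w·C=6×62=372
  J3: C=69, w·C=2×69=138
  J5: C=86, w·C=4×86=344
  J7: C=103, w·C=2×103=206
Σ w·C = 1597
= 1597


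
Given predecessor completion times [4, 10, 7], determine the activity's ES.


ES = max of all predecessor completion times
Predecessors: [4, 10, 7]
ES = max(4, 10, 7)
= 10
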